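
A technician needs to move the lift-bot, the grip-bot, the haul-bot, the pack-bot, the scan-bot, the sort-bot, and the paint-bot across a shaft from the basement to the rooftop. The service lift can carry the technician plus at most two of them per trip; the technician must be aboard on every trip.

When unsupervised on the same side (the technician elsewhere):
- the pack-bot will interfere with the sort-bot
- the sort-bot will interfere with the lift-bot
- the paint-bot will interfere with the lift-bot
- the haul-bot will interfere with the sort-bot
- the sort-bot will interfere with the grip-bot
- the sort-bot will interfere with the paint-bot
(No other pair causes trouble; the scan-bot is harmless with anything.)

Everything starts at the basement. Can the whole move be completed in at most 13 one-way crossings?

Yes

Yes — this plan uses 11 crossings (≤ 13):
1. Technician goes to the rooftop with the lift-bot and the sort-bot.  [the basement: the grip-bot, the haul-bot, the pack-bot, the paint-bot, the scan-bot | the rooftop: the lift-bot, the sort-bot]
2. Technician goes back to the basement with the lift-bot.  [the basement: the grip-bot, the haul-bot, the lift-bot, the pack-bot, the paint-bot, the scan-bot | the rooftop: the sort-bot]
3. Technician goes to the rooftop with the grip-bot and the lift-bot.  [the basement: the haul-bot, the pack-bot, the paint-bot, the scan-bot | the rooftop: the grip-bot, the lift-bot, the sort-bot]
4. Technician goes back to the basement with the sort-bot.  [the basement: the haul-bot, the pack-bot, the paint-bot, the scan-bot, the sort-bot | the rooftop: the grip-bot, the lift-bot]
5. Technician goes to the rooftop with the haul-bot and the sort-bot.  [the basement: the pack-bot, the paint-bot, the scan-bot | the rooftop: the grip-bot, the haul-bot, the lift-bot, the sort-bot]
6. Technician goes back to the basement with the sort-bot.  [the basement: the pack-bot, the paint-bot, the scan-bot, the sort-bot | the rooftop: the grip-bot, the haul-bot, the lift-bot]
7. Technician goes to the rooftop with the pack-bot and the sort-bot.  [the basement: the paint-bot, the scan-bot | the rooftop: the grip-bot, the haul-bot, the lift-bot, the pack-bot, the sort-bot]
8. Technician goes back to the basement with the sort-bot.  [the basement: the paint-bot, the scan-bot, the sort-bot | the rooftop: the grip-bot, the haul-bot, the lift-bot, the pack-bot]
9. Technician goes to the rooftop with the scan-bot and the sort-bot.  [the basement: the paint-bot | the rooftop: the grip-bot, the haul-bot, the lift-bot, the pack-bot, the scan-bot, the sort-bot]
10. Technician goes back to the basement with the sort-bot.  [the basement: the paint-bot, the sort-bot | the rooftop: the grip-bot, the haul-bot, the lift-bot, the pack-bot, the scan-bot]
11. Technician goes to the rooftop with the paint-bot and the sort-bot.  [the basement: — | the rooftop: the grip-bot, the haul-bot, the lift-bot, the pack-bot, the paint-bot, the scan-bot, the sort-bot]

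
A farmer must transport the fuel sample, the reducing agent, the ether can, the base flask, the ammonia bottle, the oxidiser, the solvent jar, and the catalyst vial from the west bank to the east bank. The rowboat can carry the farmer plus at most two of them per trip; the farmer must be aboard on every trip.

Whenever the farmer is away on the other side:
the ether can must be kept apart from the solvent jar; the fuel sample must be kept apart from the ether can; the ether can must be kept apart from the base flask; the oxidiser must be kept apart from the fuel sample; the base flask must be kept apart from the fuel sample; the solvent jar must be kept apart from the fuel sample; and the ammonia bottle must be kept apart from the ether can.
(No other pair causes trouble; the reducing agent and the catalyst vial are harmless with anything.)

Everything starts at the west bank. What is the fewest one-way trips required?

Counting alone: the farmer can take at most 2 across per trip to the east bank, so moving all 8 needs at least 4 loaded trips out, with a return between consecutive ones — at least 7 crossings.
The safety rule pushes this higher. Following every safe sequence of crossings, the most of the 8 that can be at the east bank as the rowboat arrives there on crossings 7, 9, 11 is 5, 6, 7 respectively — never all 8.
So no plan with fewer than 13 crossings exists, and this one achieves 13:
1. Farmer goes to the east bank with the ether can and the fuel sample.  [the west bank: the ammonia bottle, the base flask, the catalyst vial, the oxidiser, the reducing agent, the solvent jar | the east bank: the ether can, the fuel sample]
2. Farmer goes back to the west bank with the fuel sample.  [the west bank: the ammonia bottle, the base flask, the catalyst vial, the fuel sample, the oxidiser, the reducing agent, the solvent jar | the east bank: the ether can]
3. Farmer goes to the east bank with the fuel sample and the reducing agent.  [the west bank: the ammonia bottle, the base flask, the catalyst vial, the oxidiser, the solvent jar | the east bank: the ether can, the fuel sample, the reducing agent]
4. Farmer goes back to the west bank with the fuel sample.  [the west bank: the ammonia bottle, the base flask, the catalyst vial, the fuel sample, the oxidiser, the solvent jar | the east bank: the ether can, the reducing agent]
5. Farmer goes to the east bank with the ammonia bottle and the fuel sample.  [the west bank: the base flask, the catalyst vial, the oxidiser, the solvent jar | the east bank: the ammonia bottle, the ether can, the fuel sample, the reducing agent]
6. Farmer goes back to the west bank with the ether can.  [the west bank: the base flask, the catalyst vial, the ether can, the oxidiser, the solvent jar | the east bank: the ammonia bottle, the fuel sample, the reducing agent]
7. Farmer goes to the east bank with the catalyst vial and the ether can.  [the west bank: the base flask, the oxidiser, the solvent jar | the east bank: the ammonia bottle, the catalyst vial, the ether can, the fuel sample, the reducing agent]
8. Farmer goes back to the west bank with the ether can.  [the west bank: the base flask, the ether can, the oxidiser, the solvent jar | the east bank: the ammonia bottle, the catalyst vial, the fuel sample, the reducing agent]
9. Farmer goes to the east bank with the base flask and the solvent jar.  [the west bank: the ether can, the oxidiser | the east bank: the ammonia bottle, the base flask, the catalyst vial, the fuel sample, the reducing agent, the solvent jar]
10. Farmer goes back to the west bank with the fuel sample.  [the west bank: the ether can, the fuel sample, the oxidiser | the east bank: the ammonia bottle, the base flask, the catalyst vial, the reducing agent, the solvent jar]
11. Farmer goes to the east bank with the fuel sample and the oxidiser.  [the west bank: the ether can | the east bank: the ammonia bottle, the base flask, the catalyst vial, the fuel sample, the oxidiser, the reducing agent, the solvent jar]
12. Farmer goes back to the west bank with the fuel sample.  [the west bank: the ether can, the fuel sample | the east bank: the ammonia bottle, the base flask, the catalyst vial, the oxidiser, the reducing agent, the solvent jar]
13. Farmer goes to the east bank with the ether can and the fuel sample.  [the west bank: — | the east bank: the ammonia bottle, the base flask, the catalyst vial, the ether can, the fuel sample, the oxidiser, the reducing agent, the solvent jar]

13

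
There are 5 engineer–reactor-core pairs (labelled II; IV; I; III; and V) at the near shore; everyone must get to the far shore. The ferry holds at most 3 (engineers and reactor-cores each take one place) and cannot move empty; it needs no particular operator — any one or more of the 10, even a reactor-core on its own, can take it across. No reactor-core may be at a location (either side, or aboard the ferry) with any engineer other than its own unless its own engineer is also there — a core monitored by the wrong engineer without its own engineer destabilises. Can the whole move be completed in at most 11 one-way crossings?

Yes — this plan uses 11 crossings (≤ 11):
1. engineer II and reactor-core II cross → the far shore.
2. engineer II crosses ← the near shore.
3. reactor-core I, reactor-core III, and reactor-core IV cross → the far shore.
4. reactor-core II crosses ← the near shore.
5. engineer I, engineer III, and engineer IV cross → the far shore.
6. engineer IV and reactor-core IV cross ← the near shore.
7. engineer II, engineer IV, and engineer V cross → the far shore.
8. reactor-core I crosses ← the near shore.
9. reactor-core II and reactor-core IV cross → the far shore.
10. reactor-core II crosses ← the near shore.
11. reactor-core I, reactor-core II, and reactor-core V cross → the far shore.

Yes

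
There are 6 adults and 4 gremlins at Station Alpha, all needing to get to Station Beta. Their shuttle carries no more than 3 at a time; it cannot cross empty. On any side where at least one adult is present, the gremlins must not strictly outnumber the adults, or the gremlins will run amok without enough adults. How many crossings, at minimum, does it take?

9

Counting alone: each trip to Station Beta takes at most 3 across and each return brings at least 1 back, so after t trips out (and t−1 returns) at most 3t − (t−1) of the 10 are across; that first reaches 10 at t = 5, so at least 9 crossings are needed.
The plan below uses exactly 9 crossings, so it is optimal:
1. 2 gremlins → Station Beta.  (Station Alpha: 6A 2G; Station Beta: 0A 2G)
2. 1 gremlin ← Station Alpha.  (Station Alpha: 6A 3G; Station Beta: 0A 1G)
3. 3 gremlins → Station Beta.  (Station Alpha: 6A 0G; Station Beta: 0A 4G)
4. 1 gremlin ← Station Alpha.  (Station Alpha: 6A 1G; Station Beta: 0A 3G)
5. 3 adults → Station Beta.  (Station Alpha: 3A 1G; Station Beta: 3A 3G)
6. 1 gremlin ← Station Alpha.  (Station Alpha: 3A 2G; Station Beta: 3A 2G)
7. 1 adult and 2 gremlins → Station Beta.  (Station Alpha: 2A 0G; Station Beta: 4A 4G)
8. 1 gremlin ← Station Alpha.  (Station Alpha: 2A 1G; Station Beta: 4A 3G)
9. 2 adults and 1 gremlin → Station Beta.  (Station Alpha: 0A 0G; Station Beta: 6A 4G)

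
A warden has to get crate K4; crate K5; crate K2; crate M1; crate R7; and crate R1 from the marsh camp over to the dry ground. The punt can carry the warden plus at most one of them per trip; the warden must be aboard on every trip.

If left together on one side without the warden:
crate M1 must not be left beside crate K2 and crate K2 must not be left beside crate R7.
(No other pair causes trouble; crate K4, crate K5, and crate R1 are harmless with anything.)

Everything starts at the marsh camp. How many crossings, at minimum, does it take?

13

Counting alone: the warden can take at most 1 across per trip to the dry ground, so moving all 6 needs at least 6 loaded trips out, with a return between consecutive ones — at least 11 crossings.
The safety rule pushes this higher. Following every safe sequence of crossings, the most of the 6 that can be at the dry ground as the punt arrives there on crossing 11 is 5 — never all 6.
So no plan with fewer than 13 crossings exists, and this one achieves 13:
1. Warden goes to the dry ground with crate K2.  [the marsh camp: crate K4, crate K5, crate M1, crate R1, crate R7 | the dry ground: crate K2]
2. Warden goes back to the marsh camp alone.  [the marsh camp: crate K4, crate K5, crate M1, crate R1, crate R7 | the dry ground: crate K2]
3. Warden goes to the dry ground with crate K4.  [the marsh camp: crate K5, crate M1, crate R1, crate R7 | the dry ground: crate K2, crate K4]
4. Warden goes back to the marsh camp alone.  [the marsh camp: crate K5, crate M1, crate R1, crate R7 | the dry ground: crate K2, crate K4]
5. Warden goes to the dry ground with crate K5.  [the marsh camp: crate M1, crate R1, crate R7 | the dry ground: crate K2, crate K4, crate K5]
6. Warden goes back to the marsh camp alone.  [the marsh camp: crate M1, crate R1, crate R7 | the dry ground: crate K2, crate K4, crate K5]
7. Warden goes to the dry ground with crate M1.  [the marsh camp: crate R1, crate R7 | the dry ground: crate K2, crate K4, crate K5, crate M1]
8. Warden goes back to the marsh camp with crate K2.  [the marsh camp: crate K2, crate R1, crate R7 | the dry ground: crate K4, crate K5, crate M1]
9. Warden goes to the dry ground with crate R7.  [the marsh camp: crate K2, crate R1 | the dry ground: crate K4, crate K5, crate M1, crate R7]
10. Warden goes back to the marsh camp alone.  [the marsh camp: crate K2, crate R1 | the dry ground: crate K4, crate K5, crate M1, crate R7]
11. Warden goes to the dry ground with crate R1.  [the marsh camp: crate K2 | the dry ground: crate K4, crate K5, crate M1, crate R1, crate R7]
12. Warden goes back to the marsh camp alone.  [the marsh camp: crate K2 | the dry ground: crate K4, crate K5, crate M1, crate R1, crate R7]
13. Warden goes to the dry ground with crate K2.  [the marsh camp: — | the dry ground: crate K2, crate K4, crate K5, crate M1, crate R1, crate R7]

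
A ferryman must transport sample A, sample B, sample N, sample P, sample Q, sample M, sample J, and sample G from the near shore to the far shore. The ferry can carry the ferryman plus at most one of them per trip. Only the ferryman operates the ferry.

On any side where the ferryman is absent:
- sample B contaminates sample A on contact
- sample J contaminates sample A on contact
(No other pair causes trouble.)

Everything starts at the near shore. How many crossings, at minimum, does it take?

Counting alone: the ferryman can take at most 1 across per trip to the far shore, so moving all 8 needs at least 8 loaded trips out, with a return between consecutive ones — at least 15 crossings.
The safety rule pushes this higher. Following every safe sequence of crossings, the most of the 8 that can be at the far shore as the ferry arrives there on crossing 15 is 7 — never all 8.
So no plan with fewer than 17 crossings exists, and this one achieves 17:
1. Ferryman goes to the far shore with sample A.  [the near shore: sample B, sample G, sample J, sample M, sample N, sample P, sample Q | the far shore: sample A]
2. Ferryman goes back to the near shore alone.  [the near shore: sample B, sample G, sample J, sample M, sample N, sample P, sample Q | the far shore: sample A]
3. Ferryman goes to the far shore with sample B.  [the near shore: sample G, sample J, sample M, sample N, sample P, sample Q | the far shore: sample A, sample B]
4. Ferryman goes back to the near shore with sample A.  [the near shore: sample A, sample G, sample J, sample M, sample N, sample P, sample Q | the far shore: sample B]
5. Ferryman goes to the far shore with sample J.  [the near shore: sample A, sample G, sample M, sample N, sample P, sample Q | the far shore: sample B, sample J]
6. Ferryman goes back to the near shore alone.  [the near shore: sample A, sample G, sample M, sample N, sample P, sample Q | the far shore: sample B, sample J]
7. Ferryman goes to the far shore with sample N.  [the near shore: sample A, sample G, sample M, sample P, sample Q | the far shore: sample B, sample J, sample N]
8. Ferryman goes back to the near shore alone.  [the near shore: sample A, sample G, sample M, sample P, sample Q | the far shore: sample B, sample J, sample N]
9. Ferryman goes to the far shore with sample P.  [the near shore: sample A, sample G, sample M, sample Q | the far shore: sample B, sample J, sample N, sample P]
10. Ferryman goes back to the near shore alone.  [the near shore: sample A, sample G, sample M, sample Q | the far shore: sample B, sample J, sample N, sample P]
11. Ferryman goes to the far shore with sample Q.  [the near shore: sample A, sample G, sample M | the far shore: sample B, sample J, sample N, sample P, sample Q]
12. Ferryman goes back to the near shore alone.  [the near shore: sample A, sample G, sample M | the far shore: sample B, sample J, sample N, sample P, sample Q]
13. Ferryman goes to the far shore with sample M.  [the near shore: sample A, sample G | the far shore: sample B, sample J, sample M, sample N, sample P, sample Q]
14. Ferryman goes back to the near shore alone.  [the near shore: sample A, sample G | the far shore: sample B, sample J, sample M, sample N, sample P, sample Q]
15. Ferryman goes to the far shore with sample G.  [the near shore: sample A | the far shore: sample B, sample G, sample J, sample M, sample N, sample P, sample Q]
16. Ferryman goes back to the near shore alone.  [the near shore: sample A | the far shore: sample B, sample G, sample J, sample M, sample N, sample P, sample Q]
17. Ferryman goes to the far shore with sample A.  [the near shore: — | the far shore: sample A, sample B, sample G, sample J, sample M, sample N, sample P, sample Q]

17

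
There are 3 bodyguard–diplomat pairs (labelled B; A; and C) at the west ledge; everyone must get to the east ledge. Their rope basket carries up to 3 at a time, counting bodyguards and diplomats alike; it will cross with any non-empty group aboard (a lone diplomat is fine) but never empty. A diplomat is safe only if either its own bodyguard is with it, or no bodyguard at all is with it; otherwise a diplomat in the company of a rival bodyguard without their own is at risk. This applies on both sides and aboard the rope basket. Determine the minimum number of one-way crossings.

5

Counting alone: each trip to the east ledge takes at most 3 across and each return brings at least 1 back, so after t trips out (and t−1 returns) at most 3t − (t−1) of the 6 are across; that first reaches 6 at t = 3, so at least 5 crossings are needed.
The plan below uses exactly 5 crossings, so it is optimal:
1. bodyguard B and diplomat B cross → the east ledge.
2. bodyguard B crosses ← the west ledge.
3. bodyguard A, bodyguard B, and bodyguard C cross → the east ledge.
4. diplomat B crosses ← the west ledge.
5. diplomat A, diplomat B, and diplomat C cross → the east ledge.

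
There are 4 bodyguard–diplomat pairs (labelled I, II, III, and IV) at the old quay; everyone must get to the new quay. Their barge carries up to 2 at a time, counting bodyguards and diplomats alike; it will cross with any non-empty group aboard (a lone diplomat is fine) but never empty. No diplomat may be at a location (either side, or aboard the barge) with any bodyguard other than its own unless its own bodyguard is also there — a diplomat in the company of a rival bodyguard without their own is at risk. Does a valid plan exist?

Following every safe sequence of crossings from the start, the most of the 8 that can be at the new quay as the barge arrives there on crossings 1, 3, 5 is 2, 3, 4 respectively; the best ever achieved is 4 of 8.
From crossing 7 on, no configuration arises that was not already reachable earlier: only 44 distinct safe configurations (who is on which side, and where the barge is) can ever be reached, none of them has everyone across, and every continuation just revisits them. So no valid plan exists.

No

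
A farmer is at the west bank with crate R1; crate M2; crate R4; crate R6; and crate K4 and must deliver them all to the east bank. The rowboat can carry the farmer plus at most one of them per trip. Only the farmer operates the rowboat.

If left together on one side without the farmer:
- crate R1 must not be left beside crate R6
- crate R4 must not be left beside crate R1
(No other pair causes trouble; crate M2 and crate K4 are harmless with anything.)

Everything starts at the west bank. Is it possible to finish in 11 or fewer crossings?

Yes — this plan uses 11 crossings (≤ 11):
1. Farmer goes to the east bank with crate R1.
2. Farmer goes back to the west bank alone.
3. Farmer goes to the east bank with crate M2.
4. Farmer goes back to the west bank alone.
5. Farmer goes to the east bank with crate R4.
6. Farmer goes back to the west bank with crate R1.
7. Farmer goes to the east bank with crate R6.
8. Farmer goes back to the west bank alone.
9. Farmer goes to the east bank with crate K4.
10. Farmer goes back to the west bank alone.
11. Farmer goes to the east bank with crate R1.

Yes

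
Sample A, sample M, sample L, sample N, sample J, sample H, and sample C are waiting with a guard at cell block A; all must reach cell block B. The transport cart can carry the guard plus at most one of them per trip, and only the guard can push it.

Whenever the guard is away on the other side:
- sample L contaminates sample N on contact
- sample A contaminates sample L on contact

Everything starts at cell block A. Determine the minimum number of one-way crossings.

15

Counting alone: the guard can take at most 1 across per trip to cell block B, so moving all 7 needs at least 7 loaded trips out, with a return between consecutive ones — at least 13 crossings.
The safety rule pushes this higher. Following every safe sequence of crossings, the most of the 7 that can be at cell block B as the transport cart arrives there on crossing 13 is 6 — never all 7.
So no plan with fewer than 15 crossings exists, and this one achieves 15:
1. Guard goes to cell block B with sample L.  [cell block A: sample A, sample C, sample H, sample J, sample M, sample N | cell block B: sample L]
2. Guard goes back to cell block A alone.  [cell block A: sample A, sample C, sample H, sample J, sample M, sample N | cell block B: sample L]
3. Guard goes to cell block B with sample A.  [cell block A: sample C, sample H, sample J, sample M, sample N | cell block B: sample A, sample L]
4. Guard goes back to cell block A with sample L.  [cell block A: sample C, sample H, sample J, sample L, sample M, sample N | cell block B: sample A]
5. Guard goes to cell block B with sample N.  [cell block A: sample C, sample H, sample J, sample L, sample M | cell block B: sample A, sample N]
6. Guard goes back to cell block A alone.  [cell block A: sample C, sample H, sample J, sample L, sample M | cell block B: sample A, sample N]
7. Guard goes to cell block B with sample M.  [cell block A: sample C, sample H, sample J, sample L | cell block B: sample A, sample M, sample N]
8. Guard goes back to cell block A alone.  [cell block A: sample C, sample H, sample J, sample L | cell block B: sample A, sample M, sample N]
9. Guard goes to cell block B with sample J.  [cell block A: sample C, sample H, sample L | cell block B: sample A, sample J, sample M, sample N]
10. Guard goes back to cell block A alone.  [cell block A: sample C, sample H, sample L | cell block B: sample A, sample J, sample M, sample N]
11. Guard goes to cell block B with sample H.  [cell block A: sample C, sample L | cell block B: sample A, sample H, sample J, sample M, sample N]
12. Guard goes back to cell block A alone.  [cell block A: sample C, sample L | cell block B: sample A, sample H, sample J, sample M, sample N]
13. Guard goes to cell block B with sample C.  [cell block A: sample L | cell block B: sample A, sample C, sample H, sample J, sample M, sample N]
14. Guard goes back to cell block A alone.  [cell block A: sample L | cell block B: sample A, sample C, sample H, sample J, sample M, sample N]
15. Guard goes to cell block B with sample L.  [cell block A: — | cell block B: sample A, sample C, sample H, sample J, sample L, sample M, sample N]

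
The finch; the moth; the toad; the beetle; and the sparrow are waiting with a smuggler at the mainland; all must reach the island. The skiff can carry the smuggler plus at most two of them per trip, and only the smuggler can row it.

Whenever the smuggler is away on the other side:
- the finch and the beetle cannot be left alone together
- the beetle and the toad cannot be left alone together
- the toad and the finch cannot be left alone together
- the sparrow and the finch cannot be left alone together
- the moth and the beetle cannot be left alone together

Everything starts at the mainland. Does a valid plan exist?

1. Smuggler goes to the island with the beetle and the finch.  [the mainland: the moth, the sparrow, the toad | the island: the beetle, the finch]
2. Smuggler goes back to the mainland with the finch.  [the mainland: the finch, the moth, the sparrow, the toad | the island: the beetle]
3. Smuggler goes to the island with the finch and the moth.  [the mainland: the sparrow, the toad | the island: the beetle, the finch, the moth]
4. Smuggler goes back to the mainland with the beetle.  [the mainland: the beetle, the sparrow, the toad | the island: the finch, the moth]
5. Smuggler goes to the island with the sparrow and the toad.  [the mainland: the beetle | the island: the finch, the moth, the sparrow, the toad]
6. Smuggler goes back to the mainland with the finch.  [the mainland: the beetle, the finch | the island: the moth, the sparrow, the toad]
7. Smuggler goes to the island with the beetle and the finch.  [the mainland: — | the island: the beetle, the finch, the moth, the sparrow, the toad]

Yes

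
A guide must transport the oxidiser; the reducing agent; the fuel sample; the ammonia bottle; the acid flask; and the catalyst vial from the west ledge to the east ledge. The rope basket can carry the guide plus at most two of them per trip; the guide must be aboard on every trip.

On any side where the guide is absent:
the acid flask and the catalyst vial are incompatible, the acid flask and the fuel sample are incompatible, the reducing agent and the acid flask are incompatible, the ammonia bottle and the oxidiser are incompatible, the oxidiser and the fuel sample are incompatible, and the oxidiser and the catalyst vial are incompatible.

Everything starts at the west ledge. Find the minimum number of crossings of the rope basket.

Counting alone: the guide can take at most 2 across per trip to the east ledge, so moving all 6 needs at least 3 loaded trips out, with a return between consecutive ones — at least 5 crossings.
The safety rule pushes this higher. Following every safe sequence of crossings, the most of the 6 that can be at the east ledge as the rope basket arrives there on crossing 5 is 4 — never all 6.
So no plan with fewer than 7 crossings exists, and this one achieves 7:
1. Guide goes to the east ledge with the acid flask and the oxidiser.  [the west ledge: the ammonia bottle, the catalyst vial, the fuel sample, the reducing agent | the east ledge: the acid flask, the oxidiser]
2. Guide goes back to the west ledge alone.  [the west ledge: the ammonia bottle, the catalyst vial, the fuel sample, the reducing agent | the east ledge: the acid flask, the oxidiser]
3. Guide goes to the east ledge with the fuel sample and the reducing agent.  [the west ledge: the ammonia bottle, the catalyst vial | the east ledge: the acid flask, the fuel sample, the oxidiser, the reducing agent]
4. Guide goes back to the west ledge with the acid flask and the oxidiser.  [the west ledge: the acid flask, the ammonia bottle, the catalyst vial, the oxidiser | the east ledge: the fuel sample, the reducing agent]
5. Guide goes to the east ledge with the ammonia bottle and the catalyst vial.  [the west ledge: the acid flask, the oxidiser | the east ledge: the ammonia bottle, the catalyst vial, the fuel sample, the reducing agent]
6. Guide goes back to the west ledge alone.  [the west ledge: the acid flask, the oxidiser | the east ledge: the ammonia bottle, the catalyst vial, the fuel sample, the reducing agent]
7. Guide goes to the east ledge with the acid flask and the oxidiser.  [the west ledge: — | the east ledge: the acid flask, the ammonia bottle, the catalyst vial, the fuel sample, the oxidiser, the reducing agent]

7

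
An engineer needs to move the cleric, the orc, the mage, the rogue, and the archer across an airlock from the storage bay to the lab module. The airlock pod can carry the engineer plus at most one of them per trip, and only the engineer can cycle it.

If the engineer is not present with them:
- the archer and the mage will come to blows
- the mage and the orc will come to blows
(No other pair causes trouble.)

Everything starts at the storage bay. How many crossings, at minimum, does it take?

Counting alone: the engineer can take at most 1 across per trip to the lab module, so moving all 5 needs at least 5 loaded trips out, with a return between consecutive ones — at least 9 crossings.
The safety rule pushes this higher. Following every safe sequence of crossings, the most of the 5 that can be at the lab module as the airlock pod arrives there on crossing 9 is 4 — never all 5.
So no plan with fewer than 11 crossings exists, and this one achieves 11:
1. Engineer goes to the lab module with the mage.  [the storage bay: the archer, the cleric, the orc, the rogue | the lab module: the mage]
2. Engineer goes back to the storage bay alone.  [the storage bay: the archer, the cleric, the orc, the rogue | the lab module: the mage]
3. Engineer goes to the lab module with the cleric.  [the storage bay: the archer, the orc, the rogue | the lab module: the cleric, the mage]
4. Engineer goes back to the storage bay alone.  [the storage bay: the archer, the orc, the rogue | the lab module: the cleric, the mage]
5. Engineer goes to the lab module with the orc.  [the storage bay: the archer, the rogue | the lab module: the cleric, the mage, the orc]
6. Engineer goes back to the storage bay with the mage.  [the storage bay: the archer, the mage, the rogue | the lab module: the cleric, the orc]
7. Engineer goes to the lab module with the archer.  [the storage bay: the mage, the rogue | the lab module: the archer, the cleric, the orc]
8. Engineer goes back to the storage bay alone.  [the storage bay: the mage, the rogue | the lab module: the archer, the cleric, the orc]
9. Engineer goes to the lab module with the rogue.  [the storage bay: the mage | the lab module: the archer, the cleric, the orc, the rogue]
10. Engineer goes back to the storage bay alone.  [the storage bay: the mage | the lab module: the archer, the cleric, the orc, the rogue]
11. Engineer goes to the lab module with the mage.  [the storage bay: — | the lab module: the archer, the cleric, the mage, the orc, the rogue]

11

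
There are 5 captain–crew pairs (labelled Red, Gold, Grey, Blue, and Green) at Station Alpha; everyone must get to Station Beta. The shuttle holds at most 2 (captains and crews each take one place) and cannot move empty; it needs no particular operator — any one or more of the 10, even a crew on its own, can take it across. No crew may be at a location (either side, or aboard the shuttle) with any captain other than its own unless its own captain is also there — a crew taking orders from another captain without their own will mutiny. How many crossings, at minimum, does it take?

impossible

Following every safe sequence of crossings from the start, the most of the 10 that can be at Station Beta as the shuttle arrives there on crossings 1, 3, 5, 7 is 2, 3, 4, 5 respectively; the best ever achieved is 5 of 10.
From crossing 9 on, no configuration arises that was not already reachable earlier: only 82 distinct safe configurations (who is on which side, and where the shuttle is) can ever be reached, none of them has everyone across, and every continuation just revisits them. So no valid plan exists.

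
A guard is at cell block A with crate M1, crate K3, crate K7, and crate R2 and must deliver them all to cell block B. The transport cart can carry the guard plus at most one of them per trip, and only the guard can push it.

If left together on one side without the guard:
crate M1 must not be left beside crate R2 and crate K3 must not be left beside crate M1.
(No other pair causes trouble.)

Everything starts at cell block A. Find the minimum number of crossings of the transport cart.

9

Counting alone: the guard can take at most 1 across per trip to cell block B, so moving all 4 needs at least 4 loaded trips out, with a return between consecutive ones — at least 7 crossings.
The safety rule pushes this higher. Following every safe sequence of crossings, the most of the 4 that can be at cell block B as the transport cart arrives there on crossing 7 is 3 — never all 4.
So no plan with fewer than 9 crossings exists, and this one achieves 9:
1. Guard goes to cell block B with crate M1.  [cell block A: crate K3, crate K7, crate R2 | cell block B: crate M1]
2. Guard goes back to cell block A alone.  [cell block A: crate K3, crate K7, crate R2 | cell block B: crate M1]
3. Guard goes to cell block B with crate K3.  [cell block A: crate K7, crate R2 | cell block B: crate K3, crate M1]
4. Guard goes back to cell block A with crate M1.  [cell block A: crate K7, crate M1, crate R2 | cell block B: crate K3]
5. Guard goes to cell block B with crate R2.  [cell block A: crate K7, crate M1 | cell block B: crate K3, crate R2]
6. Guard goes back to cell block A alone.  [cell block A: crate K7, crate M1 | cell block B: crate K3, crate R2]
7. Guard goes to cell block B with crate K7.  [cell block A: crate M1 | cell block B: crate K3, crate K7, crate R2]
8. Guard goes back to cell block A alone.  [cell block A: crate M1 | cell block B: crate K3, crate K7, crate R2]
9. Guard goes to cell block B with crate M1.  [cell block A: — | cell block B: crate K3, crate K7, crate M1, crate R2]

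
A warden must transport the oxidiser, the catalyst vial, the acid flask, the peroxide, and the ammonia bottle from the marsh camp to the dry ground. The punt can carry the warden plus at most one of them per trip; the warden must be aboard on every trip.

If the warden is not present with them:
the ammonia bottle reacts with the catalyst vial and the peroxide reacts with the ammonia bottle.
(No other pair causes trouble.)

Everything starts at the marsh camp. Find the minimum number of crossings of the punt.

Counting alone: the warden can take at most 1 across per trip to the dry ground, so moving all 5 needs at least 5 loaded trips out, with a return between consecutive ones — at least 9 crossings.
The safety rule pushes this higher. Following every safe sequence of crossings, the most of the 5 that can be at the dry ground as the punt arrives there on crossing 9 is 4 — never all 5.
So no plan with fewer than 11 crossings exists, and this one achieves 11:
1. Warden goes to the dry ground with the ammonia bottle.
2. Warden goes back to the marsh camp alone.
3. Warden goes to the dry ground with the oxidiser.
4. Warden goes back to the marsh camp alone.
5. Warden goes to the dry ground with the catalyst vial.
6. Warden goes back to the marsh camp with the ammonia bottle.
7. Warden goes to the dry ground with the peroxide.
8. Warden goes back to the marsh camp alone.
9. Warden goes to the dry ground with the acid flask.
10. Warden goes back to the marsh camp alone.
11. Warden goes to the dry ground with the ammonia bottle.

11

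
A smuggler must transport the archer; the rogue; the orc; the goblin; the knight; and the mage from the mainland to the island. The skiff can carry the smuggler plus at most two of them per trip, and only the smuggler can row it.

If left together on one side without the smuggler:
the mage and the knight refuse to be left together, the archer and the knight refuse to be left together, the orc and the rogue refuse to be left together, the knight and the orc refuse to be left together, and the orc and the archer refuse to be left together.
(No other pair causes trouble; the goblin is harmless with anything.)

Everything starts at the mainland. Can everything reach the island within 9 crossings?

Yes — this plan uses 9 crossings (≤ 9):
1. Smuggler goes to the island with the knight and the orc.
2. Smuggler goes back to the mainland with the orc.
3. Smuggler goes to the island with the archer and the rogue.
4. Smuggler goes back to the mainland with the archer.
5. Smuggler goes to the island with the archer and the goblin.
6. Smuggler goes back to the mainland with the archer.
7. Smuggler goes to the island with the archer and the mage.
8. Smuggler goes back to the mainland with the knight.
9. Smuggler goes to the island with the knight and the orc.

Yes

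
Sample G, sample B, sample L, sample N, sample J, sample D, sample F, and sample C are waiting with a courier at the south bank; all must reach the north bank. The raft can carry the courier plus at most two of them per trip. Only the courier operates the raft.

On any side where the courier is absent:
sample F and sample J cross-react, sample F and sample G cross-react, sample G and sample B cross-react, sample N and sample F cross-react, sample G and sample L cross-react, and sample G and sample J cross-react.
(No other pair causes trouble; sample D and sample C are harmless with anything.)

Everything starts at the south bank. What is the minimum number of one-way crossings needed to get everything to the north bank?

13

Counting alone: the courier can take at most 2 across per trip to the north bank, so moving all 8 needs at least 4 loaded trips out, with a return between consecutive ones — at least 7 crossings.
The safety rule pushes this higher. Following every safe sequence of crossings, the most of the 8 that can be at the north bank as the raft arrives there on crossings 7, 9, 11 is 5, 6, 7 respectively — never all 8.
So no plan with fewer than 13 crossings exists, and this one achieves 13:
1. Courier goes to the north bank with sample F and sample G.  [the south bank: sample B, sample C, sample D, sample J, sample L, sample N | the north bank: sample F, sample G]
2. Courier goes back to the south bank with sample G.  [the south bank: sample B, sample C, sample D, sample G, sample J, sample L, sample N | the north bank: sample F]
3. Courier goes to the north bank with sample B and sample G.  [the south bank: sample C, sample D, sample J, sample L, sample N | the north bank: sample B, sample F, sample G]
4. Courier goes back to the south bank with sample G.  [the south bank: sample C, sample D, sample G, sample J, sample L, sample N | the north bank: sample B, sample F]
5. Courier goes to the north bank with sample G and sample L.  [the south bank: sample C, sample D, sample J, sample N | the north bank: sample B, sample F, sample G, sample L]
6. Courier goes back to the south bank with sample G.  [the south bank: sample C, sample D, sample G, sample J, sample N | the north bank: sample B, sample F, sample L]
7. Courier goes to the north bank with sample D and sample G.  [the south bank: sample C, sample J, sample N | the north bank: sample B, sample D, sample F, sample G, sample L]
8. Courier goes back to the south bank with sample G.  [the south bank: sample C, sample G, sample J, sample N | the north bank: sample B, sample D, sample F, sample L]
9. Courier goes to the north bank with sample C and sample G.  [the south bank: sample J, sample N | the north bank: sample B, sample C, sample D, sample F, sample G, sample L]
10. Courier goes back to the south bank with sample G.  [the south bank: sample G, sample J, sample N | the north bank: sample B, sample C, sample D, sample F, sample L]
11. Courier goes to the north bank with sample J and sample N.  [the south bank: sample G | the north bank: sample B, sample C, sample D, sample F, sample J, sample L, sample N]
12. Courier goes back to the south bank with sample F.  [the south bank: sample F, sample G | the north bank: sample B, sample C, sample D, sample J, sample L, sample N]
13. Courier goes to the north bank with sample F and sample G.  [the south bank: — | the north bank: sample B, sample C, sample D, sample F, sample G, sample J, sample L, sample N]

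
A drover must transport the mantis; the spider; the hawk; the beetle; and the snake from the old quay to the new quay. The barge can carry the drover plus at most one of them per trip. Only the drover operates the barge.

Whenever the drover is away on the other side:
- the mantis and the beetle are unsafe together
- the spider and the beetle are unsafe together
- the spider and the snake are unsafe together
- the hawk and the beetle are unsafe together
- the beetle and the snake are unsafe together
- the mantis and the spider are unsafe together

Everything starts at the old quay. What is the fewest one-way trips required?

impossible

Whatever the first load, the items left behind include a forbidden pair without the drover. No opening move is safe, so no plan exists.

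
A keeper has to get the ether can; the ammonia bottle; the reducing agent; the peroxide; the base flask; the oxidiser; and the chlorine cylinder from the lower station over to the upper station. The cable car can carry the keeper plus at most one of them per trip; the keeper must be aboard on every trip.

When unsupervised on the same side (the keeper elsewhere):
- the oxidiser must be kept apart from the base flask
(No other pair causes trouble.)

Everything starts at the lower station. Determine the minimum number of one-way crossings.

Counting alone: the keeper can take at most 1 across per trip to the upper station, so moving all 7 needs at least 7 loaded trips out, with a return between consecutive ones — at least 13 crossings.
The plan below uses exactly 13 crossings, so it is optimal:
1. Keeper goes to the upper station with the base flask.  [the lower station: the ammonia bottle, the chlorine cylinder, the ether can, the oxidiser, the peroxide, the reducing agent | the upper station: the base flask]
2. Keeper goes back to the lower station alone.  [the lower station: the ammonia bottle, the chlorine cylinder, the ether can, the oxidiser, the peroxide, the reducing agent | the upper station: the base flask]
3. Keeper goes to the upper station with the ether can.  [the lower station: the ammonia bottle, the chlorine cylinder, the oxidiser, the peroxide, the reducing agent | the upper station: the base flask, the ether can]
4. Keeper goes back to the lower station alone.  [the lower station: the ammonia bottle, the chlorine cylinder, the oxidiser, the peroxide, the reducing agent | the upper station: the base flask, the ether can]
5. Keeper goes to the upper station with the ammonia bottle.  [the lower station: the chlorine cylinder, the oxidiser, the peroxide, the reducing agent | the upper station: the ammonia bottle, the base flask, the ether can]
6. Keeper goes back to the lower station alone.  [the lower station: the chlorine cylinder, the oxidiser, the peroxide, the reducing agent | the upper station: the ammonia bottle, the base flask, the ether can]
7. Keeper goes to the upper station with the reducing agent.  [the lower station: the chlorine cylinder, the oxidiser, the peroxide | the upper station: the ammonia bottle, the base flask, the ether can, the reducing agent]
8. Keeper goes back to the lower station alone.  [the lower station: the chlorine cylinder, the oxidiser, the peroxide | the upper station: the ammonia bottle, the base flask, the ether can, the reducing agent]
9. Keeper goes to the upper station with the peroxide.  [the lower station: the chlorine cylinder, the oxidiser | the upper station: the ammonia bottle, the base flask, the ether can, the peroxide, the reducing agent]
10. Keeper goes back to the lower station alone.  [the lower station: the chlorine cylinder, the oxidiser | the upper station: the ammonia bottle, the base flask, the ether can, the peroxide, the reducing agent]
11. Keeper goes to the upper station with the chlorine cylinder.  [the lower station: the oxidiser | the upper station: the ammonia bottle, the base flask, the chlorine cylinder, the ether can, the peroxide, the reducing agent]
12. Keeper goes back to the lower station alone.  [the lower station: the oxidiser | the upper station: the ammonia bottle, the base flask, the chlorine cylinder, the ether can, the peroxide, the reducing agent]
13. Keeper goes to the upper station with the oxidiser.  [the lower station: — | the upper station: the ammonia bottle, the base flask, the chlorine cylinder, the ether can, the oxidiser, the peroxide, the reducing agent]

13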